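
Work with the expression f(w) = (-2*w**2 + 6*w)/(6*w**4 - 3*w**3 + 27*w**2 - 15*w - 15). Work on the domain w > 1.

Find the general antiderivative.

Factor the denominator (3*(w - 1)*(2*w + 1)*(w**2 + 5)) and decompose: f = -2*(2*w + 5)/(27*(w**2 + 5)) + 4/(27*(2*w + 1)) + 2/(27*(w - 1)); each piece integrates to a log, atan, or power term.
Check: d/dw[-2*log(w**2 + 5)/27 + 2*log(2*w**2 - w - 1)/27 - 2*sqrt(5)*atan(sqrt(5)*w/5)/27] = (-2*w**2 + 6*w)/(6*w**4 - 3*w**3 + 27*w**2 - 15*w - 15) = f(w).

F(w) = -2*log(w**2 + 5)/27 + 2*log(2*w**2 - w - 1)/27 - 2*sqrt(5)*atan(sqrt(5)*w/5)/27 + C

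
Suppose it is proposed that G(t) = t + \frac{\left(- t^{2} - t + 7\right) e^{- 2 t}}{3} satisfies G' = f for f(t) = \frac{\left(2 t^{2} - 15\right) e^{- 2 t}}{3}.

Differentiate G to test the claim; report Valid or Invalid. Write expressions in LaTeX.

Invalid: d/dt[G] - f = 1, which is not 0.

d/dt[G] = \frac{\left(2 t^{2} + 3 e^{2 t} - 15\right) e^{- 2 t}}{3}
d/dt[G] - f(t) = 1 != 0.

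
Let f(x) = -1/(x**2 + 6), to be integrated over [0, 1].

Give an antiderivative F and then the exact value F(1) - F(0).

An antiderivative F(x) passes only if d/dx[F] lands on f(x) exactly.
F(x) = -sqrt(6)*atan(sqrt(6)*x/6)/6 is an antiderivative of f.
Check: d/dx[-sqrt(6)*atan(sqrt(6)*x/6)/6] = -1/(x**2 + 6) = f(x).
F(1) = -sqrt(6)*atan(sqrt(6)/6)/6; F(0) = 0.
Integral = F(1) - F(0) = -sqrt(6)*atan(sqrt(6)/6)/6.

Antiderivative: F(x) = -sqrt(6)*atan(sqrt(6)*x/6)/6; value = -sqrt(6)*atan(sqrt(6)/6)/6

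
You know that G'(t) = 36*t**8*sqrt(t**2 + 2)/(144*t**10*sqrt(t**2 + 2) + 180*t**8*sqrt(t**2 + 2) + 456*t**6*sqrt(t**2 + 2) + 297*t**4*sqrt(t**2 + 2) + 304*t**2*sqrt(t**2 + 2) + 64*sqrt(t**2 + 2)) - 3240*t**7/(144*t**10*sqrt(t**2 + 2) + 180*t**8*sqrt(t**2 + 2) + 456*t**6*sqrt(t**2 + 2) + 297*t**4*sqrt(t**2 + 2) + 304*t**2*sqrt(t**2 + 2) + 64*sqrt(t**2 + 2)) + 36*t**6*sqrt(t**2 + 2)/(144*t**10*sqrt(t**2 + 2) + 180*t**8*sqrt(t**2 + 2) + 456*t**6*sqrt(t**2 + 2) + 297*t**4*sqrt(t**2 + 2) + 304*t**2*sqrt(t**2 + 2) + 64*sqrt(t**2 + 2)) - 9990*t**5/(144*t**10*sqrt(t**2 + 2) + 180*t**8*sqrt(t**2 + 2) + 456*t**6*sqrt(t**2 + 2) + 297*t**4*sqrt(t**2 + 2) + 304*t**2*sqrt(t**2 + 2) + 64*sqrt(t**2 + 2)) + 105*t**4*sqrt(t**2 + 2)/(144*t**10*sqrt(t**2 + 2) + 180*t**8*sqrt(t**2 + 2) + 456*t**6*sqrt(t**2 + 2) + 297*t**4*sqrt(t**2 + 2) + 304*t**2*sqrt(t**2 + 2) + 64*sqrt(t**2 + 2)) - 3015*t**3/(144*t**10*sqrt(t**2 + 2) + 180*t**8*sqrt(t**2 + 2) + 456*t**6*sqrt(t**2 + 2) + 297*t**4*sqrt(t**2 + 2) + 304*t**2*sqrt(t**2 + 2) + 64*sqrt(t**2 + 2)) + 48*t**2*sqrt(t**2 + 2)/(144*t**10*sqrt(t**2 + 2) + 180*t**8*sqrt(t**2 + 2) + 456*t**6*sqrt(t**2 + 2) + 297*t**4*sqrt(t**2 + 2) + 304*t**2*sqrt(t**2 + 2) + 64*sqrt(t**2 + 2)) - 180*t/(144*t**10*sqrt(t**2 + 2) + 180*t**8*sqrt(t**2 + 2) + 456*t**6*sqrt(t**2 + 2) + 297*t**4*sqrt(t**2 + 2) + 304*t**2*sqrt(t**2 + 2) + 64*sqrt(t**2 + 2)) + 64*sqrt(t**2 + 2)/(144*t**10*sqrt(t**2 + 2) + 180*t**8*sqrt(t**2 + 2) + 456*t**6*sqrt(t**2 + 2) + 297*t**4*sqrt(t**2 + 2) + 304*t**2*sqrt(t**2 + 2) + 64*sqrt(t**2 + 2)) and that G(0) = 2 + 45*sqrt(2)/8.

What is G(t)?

The integrand splits into summands that can be handled one at a time.
A general antiderivative is 15*sqrt(t**2 + 2)/(2*(t**4 + t**2/2 + 4/3)) + atan(2*t)/2 + C.
The condition gives C = 2 + 45*sqrt(2)/8 - (45*sqrt(2)/8) = 2.
So G(t) = (6*t**4*atan(2*t) + 24*t**4 + 3*t**2*atan(2*t) + 12*t**2 + 90*sqrt(t**2 + 2) + 8*atan(2*t) + 32)/(12*t**4 + 6*t**2 + 16).
Check: d/dt[(6*t**4*atan(2*t) + 24*t**4 + 3*t**2*atan(2*t) + 12*t**2 + 90*sqrt(t**2 + 2) + 8*atan(2*t) + 32)/(12*t**4 + 6*t**2 + 16)] = (36*t**8*sqrt(t**2 + 2) - 3240*t**7 + 36*t**6*sqrt(t**2 + 2) - 9990*t**5 + 105*t**4*sqrt(t**2 + 2) - 3015*t**3 + 48*t**2*sqrt(t**2 + 2) - 180*t + 64*sqrt(t**2 + 2))/(144*t**10*sqrt(t**2 + 2) + 180*t**8*sqrt(t**2 + 2) + 456*t**6*sqrt(t**2 + 2) + 297*t**4*sqrt(t**2 + 2) + 304*t**2*sqrt(t**2 + 2) + 64*sqrt(t**2 + 2)), which equals G'(t).

G(t) = (6*t**4*atan(2*t) + 24*t**4 + 3*t**2*atan(2*t) + 12*t**2 + 90*sqrt(t**2 + 2) + 8*atan(2*t) + 32)/(12*t**4 + 6*t**2 + 16)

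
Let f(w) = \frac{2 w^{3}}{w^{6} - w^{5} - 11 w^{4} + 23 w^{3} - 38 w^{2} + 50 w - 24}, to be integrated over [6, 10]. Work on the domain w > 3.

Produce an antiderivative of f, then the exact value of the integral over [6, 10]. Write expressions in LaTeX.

Factor the denominator (\left(w - 3\right) \left(w - 1\right)^{2} \left(w + 4\right) \left(w^{2} + 2\right)) and decompose: f = - \frac{4 \left(w + 3\right)}{99 \left(w^{2} + 2\right)} + \frac{64}{1575 \left(w + 4\right)} - \frac{79}{450 \left(w - 1\right)} - \frac{1}{15 \left(w - 1\right)^{2}} + \frac{27}{154 \left(w - 3\right)}; each piece integrates to a log, atan, or power term.
F(w) = \frac{27 \log{\left(w - 3 \right)}}{154} - \frac{79 \log{\left(w - 1 \right)}}{450} + \frac{64 \log{\left(w + 4 \right)}}{1575} - \frac{2 \log{\left(w^{2} + 2 \right)}}{99} - \frac{2 \sqrt{2} \operatorname{atan}{\left(\frac{\sqrt{2} w}{2} \right)}}{33} + \frac{2}{30 w - 30} is an antiderivative of f.
Check: d/dw[\frac{27 \log{\left(w - 3 \right)}}{154} - \frac{79 \log{\left(w - 1 \right)}}{450} + \frac{64 \log{\left(w + 4 \right)}}{1575} - \frac{2 \log{\left(w^{2} + 2 \right)}}{99} - \frac{2 \sqrt{2} \operatorname{atan}{\left(\frac{\sqrt{2} w}{2} \right)}}{33} + \frac{2}{30 w - 30}] = \frac{2 w^{3}}{w^{6} - w^{5} - 11 w^{4} + 23 w^{3} - 38 w^{2} + 50 w - 24} = f(w).
F(10) = - \frac{79 \log{\left(9 \right)}}{450} - \frac{2 \sqrt{2} \operatorname{atan}{\left(5 \sqrt{2} \right)}}{33} - \frac{2 \log{\left(102 \right)}}{99} + \frac{1}{135} + \frac{64 \log{\left(14 \right)}}{1575} + \frac{27 \log{\left(7 \right)}}{154}; F(6) = - \frac{79 \log{\left(5 \right)}}{450} - \frac{2 \sqrt{2} \operatorname{atan}{\left(3 \sqrt{2} \right)}}{33} - \frac{2 \log{\left(38 \right)}}{99} + \frac{1}{75} + \frac{64 \log{\left(10 \right)}}{1575} + \frac{27 \log{\left(3 \right)}}{154}.
Integral = F(10) - F(6) = - \frac{79 \log{\left(9 \right)}}{450} - \frac{27 \log{\left(3 \right)}}{154} - \frac{2 \sqrt{2} \operatorname{atan}{\left(5 \sqrt{2} \right)}}{33} - \frac{64 \log{\left(10 \right)}}{1575} - \frac{2 \log{\left(102 \right)}}{99} - \frac{4}{675} + \frac{2 \log{\left(38 \right)}}{99} + \frac{64 \log{\left(14 \right)}}{1575} + \frac{2 \sqrt{2} \operatorname{atan}{\left(3 \sqrt{2} \right)}}{33} + \frac{79 \log{\left(5 \right)}}{450} + \frac{27 \log{\left(7 \right)}}{154}.

Antiderivative: F(w) = \frac{27 \log{\left(w - 3 \right)}}{154} - \frac{79 \log{\left(w - 1 \right)}}{450} + \frac{64 \log{\left(w + 4 \right)}}{1575} - \frac{2 \log{\left(w^{2} + 2 \right)}}{99} - \frac{2 \sqrt{2} \operatorname{atan}{\left(\frac{\sqrt{2} w}{2} \right)}}{33} + \frac{2}{30 w - 30}; value = - \frac{79 \log{\left(9 \right)}}{450} - \frac{27 \log{\left(3 \right)}}{154} - \frac{2 \sqrt{2} \operatorname{atan}{\left(5 \sqrt{2} \right)}}{33} - \frac{64 \log{\left(10 \right)}}{1575} - \frac{2 \log{\left(102 \right)}}{99} - \frac{4}{675} + \frac{2 \log{\left(38 \right)}}{99} + \frac{64 \log{\left(14 \right)}}{1575} + \frac{2 \sqrt{2} \operatorname{atan}{\left(3 \sqrt{2} \right)}}{33} + \frac{79 \log{\left(5 \right)}}{450} + \frac{27 \log{\left(7 \right)}}{154}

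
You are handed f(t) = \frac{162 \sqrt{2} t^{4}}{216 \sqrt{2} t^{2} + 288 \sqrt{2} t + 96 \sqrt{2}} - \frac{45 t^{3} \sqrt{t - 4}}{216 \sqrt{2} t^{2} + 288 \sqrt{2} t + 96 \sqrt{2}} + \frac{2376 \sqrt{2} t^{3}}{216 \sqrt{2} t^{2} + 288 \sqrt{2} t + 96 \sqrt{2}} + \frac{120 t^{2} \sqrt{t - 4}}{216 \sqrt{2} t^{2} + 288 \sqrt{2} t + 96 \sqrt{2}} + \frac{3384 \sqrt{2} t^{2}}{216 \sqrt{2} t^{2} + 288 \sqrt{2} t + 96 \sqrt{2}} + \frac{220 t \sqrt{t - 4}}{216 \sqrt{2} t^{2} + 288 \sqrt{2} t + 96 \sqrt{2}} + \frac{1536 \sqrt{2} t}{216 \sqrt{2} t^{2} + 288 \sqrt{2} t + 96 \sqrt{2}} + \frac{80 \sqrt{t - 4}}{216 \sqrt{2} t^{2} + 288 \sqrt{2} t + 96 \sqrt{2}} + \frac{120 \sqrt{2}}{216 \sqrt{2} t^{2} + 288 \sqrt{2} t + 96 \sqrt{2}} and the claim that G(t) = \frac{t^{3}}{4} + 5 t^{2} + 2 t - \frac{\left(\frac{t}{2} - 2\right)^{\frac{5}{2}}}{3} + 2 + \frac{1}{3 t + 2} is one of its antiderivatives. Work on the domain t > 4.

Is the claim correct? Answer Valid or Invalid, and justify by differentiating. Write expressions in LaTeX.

d/dt[G] = \frac{162 \sqrt{2} t^{4} - 45 t^{3} \sqrt{t - 4} + 2376 \sqrt{2} t^{3} + 120 t^{2} \sqrt{t - 4} + 3384 \sqrt{2} t^{2} + 220 t \sqrt{t - 4} + 1536 \sqrt{2} t + 80 \sqrt{t - 4} + 120 \sqrt{2}}{216 \sqrt{2} t^{2} + 288 \sqrt{2} t + 96 \sqrt{2}}
This equals f(t) exactly, so the claim holds.

Valid. The derivative of G reproduces f.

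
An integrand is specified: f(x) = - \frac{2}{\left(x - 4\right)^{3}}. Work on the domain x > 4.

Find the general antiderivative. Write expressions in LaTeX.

An antiderivative F(x) passes only if d/dx[F] lands on f(x) exactly.
Check: d/dx[\frac{1}{x^{2} - 8 x + 16}] = - \frac{2}{x^{3} - 12 x^{2} + 48 x - 64}, which equals f(x).

F(x) = \frac{1}{x^{2} - 8 x + 16} + C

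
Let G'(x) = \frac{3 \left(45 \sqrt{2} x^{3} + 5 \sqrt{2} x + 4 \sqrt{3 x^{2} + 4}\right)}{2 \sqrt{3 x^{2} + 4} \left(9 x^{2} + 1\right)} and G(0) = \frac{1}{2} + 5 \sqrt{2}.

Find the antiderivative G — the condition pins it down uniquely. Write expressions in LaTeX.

G(x) = 5 \sqrt{\frac{3 x^{2}}{2} + 2} + 2 \operatorname{atan}{\left(3 x \right)} + \frac{1}{2}

Recover the given G'(x) by differentiating a candidate G(x); any mismatch rules it out.
A general antiderivative is 5 \sqrt{\frac{3 x^{2}}{2} + 2} + 2 \operatorname{atan}{\left(3 x \right)} + C.
The condition gives C = \frac{1}{2} + 5 \sqrt{2} - (5 \sqrt{2}) = \frac{1}{2}.
So G(x) = 5 \sqrt{\frac{3 x^{2}}{2} + 2} + 2 \operatorname{atan}{\left(3 x \right)} + \frac{1}{2}.
Check: d/dx[5 \sqrt{\frac{3 x^{2}}{2} + 2} + 2 \operatorname{atan}{\left(3 x \right)} + \frac{1}{2}] = \frac{135 \sqrt{2} x^{3} + 15 \sqrt{2} x + 12 \sqrt{3 x^{2} + 4}}{18 x^{2} \sqrt{3 x^{2} + 4} + 2 \sqrt{3 x^{2} + 4}}, which equals G'(x).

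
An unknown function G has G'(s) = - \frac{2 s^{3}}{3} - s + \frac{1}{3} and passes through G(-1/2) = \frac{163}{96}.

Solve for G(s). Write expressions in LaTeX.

The integrand splits into summands that can be handled one at a time.
A general antiderivative is - \frac{s^{4}}{6} - \frac{s^{2}}{2} + \frac{s}{3} + C.
The condition gives C = \frac{163}{96} - (- \frac{29}{96}) = 2.
So G(s) = - \frac{s^{4}}{6} - \frac{s^{2}}{2} + \frac{s}{3} + 2.
Check: d/ds[- \frac{s^{4}}{6} - \frac{s^{2}}{2} + \frac{s}{3} + 2] = - \frac{2 s^{3}}{3} - s + \frac{1}{3} = G'(s).

G(s) = - \frac{s^{4}}{6} - \frac{s^{2}}{2} + \frac{s}{3} + 2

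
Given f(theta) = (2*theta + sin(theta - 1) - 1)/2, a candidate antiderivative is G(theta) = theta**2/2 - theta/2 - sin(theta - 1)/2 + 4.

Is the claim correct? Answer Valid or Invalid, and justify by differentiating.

d/dtheta[G] = theta - cos(theta - 1)/2 - 1/2
d/dtheta[G] - f(theta) = -sin(theta - 1)/2 - cos(theta - 1)/2 != 0.

Invalid: d/dtheta[G] - f = -sin(theta - 1)/2 - cos(theta - 1)/2, which is not 0.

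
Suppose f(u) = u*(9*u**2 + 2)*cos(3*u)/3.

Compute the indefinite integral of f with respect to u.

F(u) = u**3*sin(3*u) + u**2*cos(3*u) - 4*u*sin(3*u)/9 - 4*cos(3*u)/27 + C

An antiderivative F(u) passes only if d/du[F] lands on f(u) exactly.
Check: d/du[u**3*sin(3*u) + u**2*cos(3*u) - 4*u*sin(3*u)/9 - 4*cos(3*u)/27] = 3*u**3*cos(3*u) + 2*u*cos(3*u)/3, which equals f(u).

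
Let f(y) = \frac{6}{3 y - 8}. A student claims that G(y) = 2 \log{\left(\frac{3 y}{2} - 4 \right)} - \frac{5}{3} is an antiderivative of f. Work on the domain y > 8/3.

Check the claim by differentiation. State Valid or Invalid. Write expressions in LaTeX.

Valid: G'(y) = f(y).

d/dy[G] = \frac{6}{3 y - 8}
This equals f(y) exactly, so the claim holds.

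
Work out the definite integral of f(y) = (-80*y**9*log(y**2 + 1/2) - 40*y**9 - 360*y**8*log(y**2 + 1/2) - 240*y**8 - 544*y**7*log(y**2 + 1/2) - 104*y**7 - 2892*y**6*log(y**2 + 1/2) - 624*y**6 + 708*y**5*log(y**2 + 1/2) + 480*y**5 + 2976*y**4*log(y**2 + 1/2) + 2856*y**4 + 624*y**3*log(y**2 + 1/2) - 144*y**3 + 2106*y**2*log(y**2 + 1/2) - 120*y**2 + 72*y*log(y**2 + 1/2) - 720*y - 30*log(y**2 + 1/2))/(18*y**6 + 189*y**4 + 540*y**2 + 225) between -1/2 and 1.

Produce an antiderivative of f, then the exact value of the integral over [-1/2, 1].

Antiderivative: F(y) = -(-y/3 - 2)*(-5*y**5/3 + 4*y**3 - 1)*log(y**2 + 1/2)/(y**2/2 + 5/2); value = 1529*log(3/4)/1512 + 28*log(3/2)/27

Check any antiderivative F(y) by computing F'(y) and comparing it with f(y).
F(y) = -(-y/3 - 2)*(-5*y**5/3 + 4*y**3 - 1)*log(y**2 + 1/2)/(y**2/2 + 5/2) is an antiderivative of f.
Check: d/dy[-(-y/3 - 2)*(-5*y**5/3 + 4*y**3 - 1)*log(y**2 + 1/2)/(y**2/2 + 5/2)] = (-80*y**9*log(y**2 + 1/2) - 40*y**9 - 360*y**8*log(y**2 + 1/2) - 240*y**8 - 544*y**7*log(y**2 + 1/2) - 104*y**7 - 2892*y**6*log(y**2 + 1/2) - 624*y**6 + 708*y**5*log(y**2 + 1/2) + 480*y**5 + 2976*y**4*log(y**2 + 1/2) + 2856*y**4 + 624*y**3*log(y**2 + 1/2) - 144*y**3 + 2106*y**2*log(y**2 + 1/2) - 120*y**2 + 72*y*log(y**2 + 1/2) - 720*y - 30*log(y**2 + 1/2))/(18*y**6 + 189*y**4 + 540*y**2 + 225) = f(y).
F(1) = 28*log(3/2)/27; F(-1/2) = -1529*log(3/4)/1512.
Integral = F(1) - F(-1/2) = 1529*log(3/4)/1512 + 28*log(3/2)/27.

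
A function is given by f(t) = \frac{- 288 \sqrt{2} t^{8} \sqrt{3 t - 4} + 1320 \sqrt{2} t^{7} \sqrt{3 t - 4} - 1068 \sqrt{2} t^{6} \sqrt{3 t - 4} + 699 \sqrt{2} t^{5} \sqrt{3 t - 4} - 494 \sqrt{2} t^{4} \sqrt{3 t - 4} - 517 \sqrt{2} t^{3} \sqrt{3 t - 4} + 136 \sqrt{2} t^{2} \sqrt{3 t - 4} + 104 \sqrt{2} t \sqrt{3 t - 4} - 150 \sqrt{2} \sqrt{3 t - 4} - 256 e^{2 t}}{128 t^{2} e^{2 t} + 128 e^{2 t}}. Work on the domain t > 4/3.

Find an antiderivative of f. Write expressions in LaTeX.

An antiderivative is F(t) = \frac{\left(- \sqrt{2} \left(3 t - 4\right)^{\frac{3}{2}} \left(- 24 t^{5} + 15 t^{3} + 2 t^{2} + 6\right) - 128 e^{2 t} \operatorname{atan}{\left(t \right)}\right) e^{- 2 t}}{64}.

Recover f(t) by differentiating a candidate F(t); any mismatch rules it out.
Check: d/dt[\frac{\left(- \sqrt{2} \left(3 t - 4\right)^{\frac{3}{2}} \left(- 24 t^{5} + 15 t^{3} + 2 t^{2} + 6\right) - 128 e^{2 t} \operatorname{atan}{\left(t \right)}\right) e^{- 2 t}}{64}] = \frac{- 288 \sqrt{2} t^{8} \sqrt{3 t - 4} + 1320 \sqrt{2} t^{7} \sqrt{3 t - 4} - 1068 \sqrt{2} t^{6} \sqrt{3 t - 4} + 699 \sqrt{2} t^{5} \sqrt{3 t - 4} - 494 \sqrt{2} t^{4} \sqrt{3 t - 4} - 517 \sqrt{2} t^{3} \sqrt{3 t - 4} + 136 \sqrt{2} t^{2} \sqrt{3 t - 4} + 104 \sqrt{2} t \sqrt{3 t - 4} - 150 \sqrt{2} \sqrt{3 t - 4} - 256 e^{2 t}}{128 t^{2} e^{2 t} + 128 e^{2 t}} = f(t).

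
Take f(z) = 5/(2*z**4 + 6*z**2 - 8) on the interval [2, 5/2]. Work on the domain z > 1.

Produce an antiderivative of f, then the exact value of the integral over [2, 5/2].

Antiderivative: F(z) = (log(z - 1) - log(z + 1) - atan(z/2))/4; value = -log(7/2)/4 - atan(5/4)/4 + log(3/2)/4 + pi/16 + log(3)/4

Factor the denominator (2*(z - 1)*(z + 1)*(z**2 + 4)) and decompose: f = -1/(2*(z**2 + 4)) - 1/(4*(z + 1)) + 1/(4*(z - 1)); each piece integrates to a log, atan, or power term.
F(z) = (log(z - 1) - log(z + 1) - atan(z/2))/4 is an antiderivative of f.
Check: d/dz[(log(z - 1) - log(z + 1) - atan(z/2))/4] = 5/(2*z**4 + 6*z**2 - 8) = f(z).
F(5/2) = -log(7/2)/4 - atan(5/4)/4 + log(3/2)/4; F(2) = -log(3)/4 - pi/16.
Integral = F(5/2) - F(2) = -log(7/2)/4 - atan(5/4)/4 + log(3/2)/4 + pi/16 + log(3)/4.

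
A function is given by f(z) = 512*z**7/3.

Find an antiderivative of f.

An antiderivative is F(z) = 64*z**8/3.

An antiderivative F(z) passes only if d/dz[F] lands on f(z) exactly.
Check: d/dz[64*z**8/3] = 512*z**7/3 = f(z).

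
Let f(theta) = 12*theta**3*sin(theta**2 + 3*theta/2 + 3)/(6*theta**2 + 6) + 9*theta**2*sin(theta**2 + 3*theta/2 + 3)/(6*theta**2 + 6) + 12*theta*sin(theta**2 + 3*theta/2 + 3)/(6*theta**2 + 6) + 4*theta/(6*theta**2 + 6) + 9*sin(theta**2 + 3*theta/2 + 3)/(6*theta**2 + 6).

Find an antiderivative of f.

Integrate term by term and add the pieces.
Check: d/dtheta[log(3*theta**2 + 3)/3 - cos(theta**2 + 3*theta/2 + 3)] = (12*theta**3*sin(theta**2 + 3*theta/2 + 3) + 9*theta**2*sin(theta**2 + 3*theta/2 + 3) + 12*theta*sin(theta**2 + 3*theta/2 + 3) + 4*theta + 9*sin(theta**2 + 3*theta/2 + 3))/(6*theta**2 + 6), which equals f(theta).

An antiderivative is F(theta) = log(3*theta**2 + 3)/3 - cos(theta**2 + 3*theta/2 + 3).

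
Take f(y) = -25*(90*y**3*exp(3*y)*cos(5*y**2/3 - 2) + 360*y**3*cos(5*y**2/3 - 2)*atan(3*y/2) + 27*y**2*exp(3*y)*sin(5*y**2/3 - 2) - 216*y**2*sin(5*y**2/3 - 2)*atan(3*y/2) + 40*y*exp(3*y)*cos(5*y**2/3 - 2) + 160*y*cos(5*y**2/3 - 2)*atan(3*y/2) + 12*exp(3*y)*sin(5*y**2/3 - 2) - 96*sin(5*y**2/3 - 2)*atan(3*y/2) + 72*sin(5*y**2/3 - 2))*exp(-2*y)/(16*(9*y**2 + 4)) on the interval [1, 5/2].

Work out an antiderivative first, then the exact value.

Antiderivative: F(y) = 75*(-exp(3*y) - 4*atan(3*y/2))*exp(-2*y)*sin(5*y**2/3 - 2)/16; value = -75*exp(5/2)*sin(101/12)/16 - 75*exp(1)*sin(1/3)/16 - 75*exp(-2)*sin(1/3)*atan(3/2)/4 - 75*exp(-5)*sin(101/12)*atan(15/4)/4

Any candidate F(y) must reproduce f(y) exactly when differentiated.
F(y) = 75*(-exp(3*y) - 4*atan(3*y/2))*exp(-2*y)*sin(5*y**2/3 - 2)/16 is an antiderivative of f.
Check: d/dy[75*(-exp(3*y) - 4*atan(3*y/2))*exp(-2*y)*sin(5*y**2/3 - 2)/16] = (-2250*y**3*exp(3*y)*cos(5*y**2/3 - 2) - 9000*y**3*cos(5*y**2/3 - 2)*atan(3*y/2) - 675*y**2*exp(3*y)*sin(5*y**2/3 - 2) + 5400*y**2*sin(5*y**2/3 - 2)*atan(3*y/2) - 1000*y*exp(3*y)*cos(5*y**2/3 - 2) - 4000*y*cos(5*y**2/3 - 2)*atan(3*y/2) - 300*exp(3*y)*sin(5*y**2/3 - 2) + 2400*sin(5*y**2/3 - 2)*atan(3*y/2) - 1800*sin(5*y**2/3 - 2))/(144*y**2*exp(2*y) + 64*exp(2*y)), which equals f(y).
F(5/2) = -75*exp(5/2)*sin(101/12)/16 - 75*exp(-5)*sin(101/12)*atan(15/4)/4; F(1) = 75*exp(-2)*sin(1/3)*atan(3/2)/4 + 75*exp(1)*sin(1/3)/16.
Integral = F(5/2) - F(1) = -75*exp(5/2)*sin(101/12)/16 - 75*exp(1)*sin(1/3)/16 - 75*exp(-2)*sin(1/3)*atan(3/2)/4 - 75*exp(-5)*sin(101/12)*atan(15/4)/4.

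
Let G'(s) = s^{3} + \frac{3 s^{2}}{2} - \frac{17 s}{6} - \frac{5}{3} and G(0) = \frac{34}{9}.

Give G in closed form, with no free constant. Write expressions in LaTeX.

G(s) = \frac{s^{4}}{4} + \frac{s^{3}}{2} - \frac{17 s^{2}}{12} - \frac{5 s}{3} + \frac{34}{9}

G'(s) matches the chain-rule pattern g'(h)*h' with inner function h(s) = \frac{s^{2}}{2} + \frac{s}{2} - \frac{5}{3}; substituting u = h(s) collapses the integral.
A general antiderivative is \left(\frac{s^{2}}{2} + \frac{s}{2} - \frac{5}{3}\right)^{2} + C.
The condition gives C = \frac{34}{9} - (\frac{25}{9}) = 1.
So G(s) = \frac{s^{4}}{4} + \frac{s^{3}}{2} - \frac{17 s^{2}}{12} - \frac{5 s}{3} + \frac{34}{9}.
Check: d/ds[\frac{s^{4}}{4} + \frac{s^{3}}{2} - \frac{17 s^{2}}{12} - \frac{5 s}{3} + \frac{34}{9}] = s^{3} + \frac{3 s^{2}}{2} - \frac{17 s}{6} - \frac{5}{3} = G'(s).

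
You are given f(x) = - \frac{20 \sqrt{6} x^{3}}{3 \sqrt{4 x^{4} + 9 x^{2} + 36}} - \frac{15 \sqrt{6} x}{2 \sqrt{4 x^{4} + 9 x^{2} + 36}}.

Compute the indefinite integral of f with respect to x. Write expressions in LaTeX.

The substitution u = \frac{2 x^{4}}{3} + \frac{3 x^{2}}{2} + 6 works: f is exactly (dF/du)*(du/dx) for that inner function.
Check: d/dx[- 5 \sqrt{\frac{2 x^{4}}{3} + \frac{3 x^{2}}{2} + 6}] = \frac{- 40 \sqrt{6} x^{3} - 45 \sqrt{6} x}{6 \sqrt{4 x^{4} + 9 x^{2} + 36}}, which equals f(x).

F(x) = - 5 \sqrt{\frac{2 x^{4}}{3} + \frac{3 x^{2}}{2} + 6} + C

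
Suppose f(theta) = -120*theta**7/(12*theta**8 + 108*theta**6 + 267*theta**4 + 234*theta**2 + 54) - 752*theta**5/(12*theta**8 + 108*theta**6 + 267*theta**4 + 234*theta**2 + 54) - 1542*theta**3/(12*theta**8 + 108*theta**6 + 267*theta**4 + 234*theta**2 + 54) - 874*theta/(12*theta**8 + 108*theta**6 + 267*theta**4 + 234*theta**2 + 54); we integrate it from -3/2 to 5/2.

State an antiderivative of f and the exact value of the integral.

Integrate term by term and add the pieces.
F(theta) = (-15*(2*theta**2 + 3)*log(theta**4/3 + 2*theta**2 + 2/3) + 16)/(6*(2*theta**2 + 3)) is an antiderivative of f.
Check: d/dtheta[(-15*(2*theta**2 + 3)*log(theta**4/3 + 2*theta**2 + 2/3) + 16)/(6*(2*theta**2 + 3))] = (-120*theta**7 - 752*theta**5 - 1542*theta**3 - 874*theta)/(12*theta**8 + 108*theta**6 + 267*theta**4 + 234*theta**2 + 54), which equals f(theta).
F(5/2) = 16/93 - 5*log(419/16)/2; F(-3/2) = 16/45 - 5*log(329/48)/2.
Integral = F(5/2) - F(-3/2) = -5*log(419/16)/2 - 256/1395 + 5*log(329/48)/2.

Antiderivative: F(theta) = (-15*(2*theta**2 + 3)*log(theta**4/3 + 2*theta**2 + 2/3) + 16)/(6*(2*theta**2 + 3)); value = -5*log(419/16)/2 - 256/1395 + 5*log(329/48)/2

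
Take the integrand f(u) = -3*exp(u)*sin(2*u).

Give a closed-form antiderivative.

For F(u) to be correct the identity F'(u) - f(u) = 0 must hold.
Check: d/du[3*(-sin(2*u) + 2*cos(2*u))*exp(u)/5] = -3*exp(u)*sin(2*u) = f(u).

An antiderivative is F(u) = 3*(-sin(2*u) + 2*cos(2*u))*exp(u)/5.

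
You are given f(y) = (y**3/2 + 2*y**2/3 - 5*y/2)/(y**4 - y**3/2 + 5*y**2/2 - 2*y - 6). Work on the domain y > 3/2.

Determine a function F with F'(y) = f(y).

An antiderivative is F(y) = (-27*log(y - 3/2) - 160*log(y + 1) + 281*log(y**2 + 4) + 284*atan(y/2))/750.

The denominator factors as 3*(y + 1)*(2*y - 3)*(y**2 + 4); partial fractions split f into directly integrable pieces: (281*y + 284)/(375*(y**2 + 4)) - 9/(125*(2*y - 3)) - 16/(75*(y + 1)).
Check: d/dy[(-27*log(y - 3/2) - 160*log(y + 1) + 281*log(y**2 + 4) + 284*atan(y/2))/750] = (3*y**3 + 4*y**2 - 15*y)/(6*y**4 - 3*y**3 + 15*y**2 - 12*y - 36), which equals f(y).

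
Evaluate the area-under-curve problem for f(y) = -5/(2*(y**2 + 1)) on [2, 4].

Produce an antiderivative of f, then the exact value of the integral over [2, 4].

An antiderivative F(y) passes only if d/dy[F] lands on f(y) exactly.
F(y) = -5*atan(y)/2 is an antiderivative of f.
Check: d/dy[-5*atan(y)/2] = -5/(2*y**2 + 2), which equals f(y).
F(4) = -5*atan(4)/2; F(2) = -5*atan(2)/2.
Integral = F(4) - F(2) = -5*atan(4)/2 + 5*atan(2)/2.

Antiderivative: F(y) = -5*atan(y)/2; value = -5*atan(4)/2 + 5*atan(2)/2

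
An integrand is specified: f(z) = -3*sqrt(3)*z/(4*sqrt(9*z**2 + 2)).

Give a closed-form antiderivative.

f matches the chain-rule pattern g'(h)*h' with inner function h(z) = 3*z**2 + 2/3; substituting u = h(z) collapses the integral.
Check: d/dz[-sqrt(3)*sqrt(9*z**2 + 2)/12] = -3*sqrt(3)*z/(4*sqrt(9*z**2 + 2)) = f(z).

An antiderivative is F(z) = -sqrt(3)*sqrt(9*z**2 + 2)/12.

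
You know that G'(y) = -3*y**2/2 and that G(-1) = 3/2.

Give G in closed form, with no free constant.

Since d/dy undoes antidifferentiation here, G(y) must give back the stated G'(y).
A general antiderivative is 1 - y**3/2 + C.
The condition gives C = 3/2 - (3/2) = 0.
So G(y) = -(y**3 - 2)/2.
Check: d/dy[-(y**3 - 2)/2] = -3*y**2/2 = G'(y).

G(y) = -(y**3 - 2)/2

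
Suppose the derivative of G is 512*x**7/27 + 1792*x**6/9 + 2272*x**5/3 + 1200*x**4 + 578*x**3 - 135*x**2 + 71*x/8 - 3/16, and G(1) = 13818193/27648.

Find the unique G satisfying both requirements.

The substitution u = 4*x**2/3 + 4*x - 1/4 works: G'(x) is exactly (dG/du)*(du/dx) for that inner function.
A general antiderivative is 3*(4*x**2/3 + 4*x - 1/4)**4/4 + C.
The condition gives C = 13818193/27648 - (13845841/27648) = -1.
So G(x) = (65536*x**8 + 786432*x**7 + 3489792*x**6 + 6635520*x**5 + 3995136*x**4 - 1244160*x**3 + 122688*x**2 - 5184*x - 27567)/27648.
Check: d/dx[(65536*x**8 + 786432*x**7 + 3489792*x**6 + 6635520*x**5 + 3995136*x**4 - 1244160*x**3 + 122688*x**2 - 5184*x - 27567)/27648] = 512*x**7/27 + 1792*x**6/9 + 2272*x**5/3 + 1200*x**4 + 578*x**3 - 135*x**2 + 71*x/8 - 3/16 = G'(x).

G(x) = (65536*x**8 + 786432*x**7 + 3489792*x**6 + 6635520*x**5 + 3995136*x**4 - 1244160*x**3 + 122688*x**2 - 5184*x - 27567)/27648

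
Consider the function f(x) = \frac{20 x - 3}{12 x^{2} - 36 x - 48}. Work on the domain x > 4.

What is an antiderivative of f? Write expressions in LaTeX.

Factor the denominator (12 \left(x - 4\right) \left(x + 1\right)) and decompose: f = \frac{23}{60 \left(x + 1\right)} + \frac{77}{60 \left(x - 4\right)}; each piece integrates to a log, atan, or power term.
Check: d/dx[\frac{77 \log{\left(x - 4 \right)} + 23 \log{\left(x + 1 \right)}}{60}] = \frac{20 x - 3}{12 x^{2} - 36 x - 48} = f(x).

An antiderivative is F(x) = \frac{77 \log{\left(x - 4 \right)} + 23 \log{\left(x + 1 \right)}}{60}.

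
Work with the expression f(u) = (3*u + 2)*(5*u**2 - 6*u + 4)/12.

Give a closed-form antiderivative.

Check any antiderivative F(u) by computing F'(u) and comparing it with f(u).
Check: d/du[u*(45*u**3 - 32*u**2 + 96)/144] = 5*u**3/4 - 2*u**2/3 + 2/3, which equals f(u).

An antiderivative is F(u) = u*(45*u**3 - 32*u**2 + 96)/144.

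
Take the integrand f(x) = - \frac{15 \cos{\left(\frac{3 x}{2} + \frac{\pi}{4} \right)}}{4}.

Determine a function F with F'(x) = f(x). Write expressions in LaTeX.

An antiderivative is F(x) = - \frac{5 \sin{\left(\frac{3 x}{2} + \frac{\pi}{4} \right)}}{2}.

Check any antiderivative F(x) by computing F'(x) and comparing it with f(x).
Check: d/dx[- \frac{5 \sin{\left(\frac{3 x}{2} + \frac{\pi}{4} \right)}}{2}] = - \frac{15 \cos{\left(\frac{3 x}{2} + \frac{\pi}{4} \right)}}{4} = f(x).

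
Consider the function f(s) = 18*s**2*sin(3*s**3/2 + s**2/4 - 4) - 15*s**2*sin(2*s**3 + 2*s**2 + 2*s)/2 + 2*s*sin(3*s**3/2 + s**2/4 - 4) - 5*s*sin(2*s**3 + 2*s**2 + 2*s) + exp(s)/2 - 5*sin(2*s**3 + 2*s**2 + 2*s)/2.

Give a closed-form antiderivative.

An antiderivative is F(s) = exp(s)/2 - 4*cos(3*s**3/2 + s**2/4 - 4) + 5*cos(2*s**3 + 2*s**2 + 2*s)/4.

The integrand splits into summands that can be handled one at a time.
Check: d/ds[exp(s)/2 - 4*cos(3*s**3/2 + s**2/4 - 4) + 5*cos(2*s**3 + 2*s**2 + 2*s)/4] = 18*s**2*sin(3*s**3/2 + s**2/4 - 4) - 15*s**2*sin(2*s**3 + 2*s**2 + 2*s)/2 + 2*s*sin(3*s**3/2 + s**2/4 - 4) - 5*s*sin(2*s**3 + 2*s**2 + 2*s) + exp(s)/2 - 5*sin(2*s**3 + 2*s**2 + 2*s)/2 = f(s).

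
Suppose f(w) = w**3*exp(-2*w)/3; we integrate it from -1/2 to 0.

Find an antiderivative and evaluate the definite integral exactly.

Recognize the product-rule pattern: f = u'v + uv' with u = -w**3/6 - w**2/4 - w/4 - 1/8, v = exp(-2*w), so integration by parts undoes it.
F(w) = -w**3*exp(-2*w)/6 - w**2*exp(-2*w)/4 - w*exp(-2*w)/4 - exp(-2*w)/8 is an antiderivative of f.
Check: d/dw[-w**3*exp(-2*w)/6 - w**2*exp(-2*w)/4 - w*exp(-2*w)/4 - exp(-2*w)/8] = w**3*exp(-2*w)/3 = f(w).
F(0) = -1/8; F(-1/2) = -exp(1)/24.
Integral = F(0) - F(-1/2) = -1/8 + exp(1)/24.

Antiderivative: F(w) = -w**3*exp(-2*w)/6 - w**2*exp(-2*w)/4 - w*exp(-2*w)/4 - exp(-2*w)/8; value = -1/8 + exp(1)/24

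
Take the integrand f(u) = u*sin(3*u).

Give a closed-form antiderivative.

Differentiate the proposed F(u) back; it has to land on f(u) exactly.
Check: d/du[-u*cos(3*u)/3 + sin(3*u)/9] = u*sin(3*u) = f(u).

An antiderivative is F(u) = -u*cos(3*u)/3 + sin(3*u)/9.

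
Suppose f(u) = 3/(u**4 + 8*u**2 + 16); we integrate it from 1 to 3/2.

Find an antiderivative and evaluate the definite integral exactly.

Antiderivative: F(u) = 3*(2*u + (u**2 + 4)*atan(u/2))/(16*(u**2 + 4)); value = -3*atan(1/2)/16 + 3/200 + 3*atan(3/4)/16

Since d/du undoes antidifferentiation here, F'(u) = f(u) is required of F(u).
F(u) = 3*(2*u + (u**2 + 4)*atan(u/2))/(16*(u**2 + 4)) is an antiderivative of f.
Check: d/du[3*(2*u + (u**2 + 4)*atan(u/2))/(16*(u**2 + 4))] = 3/(u**4 + 8*u**2 + 16) = f(u).
F(3/2) = 9/100 + 3*atan(3/4)/16; F(1) = 3/40 + 3*atan(1/2)/16.
Integral = F(3/2) - F(1) = -3*atan(1/2)/16 + 3/200 + 3*atan(3/4)/16.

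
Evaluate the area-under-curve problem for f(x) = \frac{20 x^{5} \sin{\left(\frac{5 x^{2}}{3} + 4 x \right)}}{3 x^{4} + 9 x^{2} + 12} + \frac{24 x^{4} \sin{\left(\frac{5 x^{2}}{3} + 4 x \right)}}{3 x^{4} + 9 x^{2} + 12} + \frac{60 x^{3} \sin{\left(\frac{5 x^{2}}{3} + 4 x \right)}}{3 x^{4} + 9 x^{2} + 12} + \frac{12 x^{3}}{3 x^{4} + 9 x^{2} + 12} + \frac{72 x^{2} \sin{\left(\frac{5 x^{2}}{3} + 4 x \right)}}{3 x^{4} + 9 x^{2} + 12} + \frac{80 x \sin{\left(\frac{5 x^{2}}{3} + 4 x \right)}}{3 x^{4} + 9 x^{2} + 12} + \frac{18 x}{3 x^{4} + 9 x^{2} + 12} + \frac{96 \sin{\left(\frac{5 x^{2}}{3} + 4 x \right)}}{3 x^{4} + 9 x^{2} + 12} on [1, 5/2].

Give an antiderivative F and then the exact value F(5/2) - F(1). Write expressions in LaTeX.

Antiderivative: F(x) = \log{\left(x^{4} + 3 x^{2} + 4 \right)} - 2 \cos{\left(\frac{5 x^{2}}{3} + 4 x \right)}; value = - \log{\left(8 \right)} - 2 \cos{\left(\frac{245}{12} \right)} + 2 \cos{\left(\frac{17}{3} \right)} + \log{\left(\frac{989}{16} \right)}

The integrand splits into summands that can be handled one at a time.
F(x) = \log{\left(x^{4} + 3 x^{2} + 4 \right)} - 2 \cos{\left(\frac{5 x^{2}}{3} + 4 x \right)} is an antiderivative of f.
Check: d/dx[\log{\left(x^{4} + 3 x^{2} + 4 \right)} - 2 \cos{\left(\frac{5 x^{2}}{3} + 4 x \right)}] = \frac{20 x^{5} \sin{\left(\frac{5 x^{2}}{3} + 4 x \right)} + 24 x^{4} \sin{\left(\frac{5 x^{2}}{3} + 4 x \right)} + 60 x^{3} \sin{\left(\frac{5 x^{2}}{3} + 4 x \right)} + 12 x^{3} + 72 x^{2} \sin{\left(\frac{5 x^{2}}{3} + 4 x \right)} + 80 x \sin{\left(\frac{5 x^{2}}{3} + 4 x \right)} + 18 x + 96 \sin{\left(\frac{5 x^{2}}{3} + 4 x \right)}}{3 x^{4} + 9 x^{2} + 12}, which equals f(x).
F(5/2) = - 2 \cos{\left(\frac{245}{12} \right)} + \log{\left(\frac{989}{16} \right)}; F(1) = - 2 \cos{\left(\frac{17}{3} \right)} + \log{\left(8 \right)}.
Integral = F(5/2) - F(1) = - \log{\left(8 \right)} - 2 \cos{\left(\frac{245}{12} \right)} + 2 \cos{\left(\frac{17}{3} \right)} + \log{\left(\frac{989}{16} \right)}.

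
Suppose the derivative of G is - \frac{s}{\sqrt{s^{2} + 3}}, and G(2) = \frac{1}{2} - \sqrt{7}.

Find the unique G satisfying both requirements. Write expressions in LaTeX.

G(s) = - \frac{2 \sqrt{s^{2} + 3} - 1}{2}

The substitution u = s^{2} + 3 works: G'(s) is exactly (dG/du)*(du/ds) for that inner function.
A general antiderivative is - \sqrt{s^{2} + 3} + C.
The condition gives C = \frac{1}{2} - \sqrt{7} - (- \sqrt{7}) = \frac{1}{2}.
So G(s) = - \frac{2 \sqrt{s^{2} + 3} - 1}{2}.
Check: d/ds[- \frac{2 \sqrt{s^{2} + 3} - 1}{2}] = - \frac{s}{\sqrt{s^{2} + 3}} = G'(s).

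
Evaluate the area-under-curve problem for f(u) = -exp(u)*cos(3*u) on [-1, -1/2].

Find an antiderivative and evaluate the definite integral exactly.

An antiderivative F(u) passes only if d/du[F] lands on f(u) exactly.
F(u) = -3*exp(u)*sin(3*u)/10 - exp(u)*cos(3*u)/10 is an antiderivative of f.
Check: d/du[-3*exp(u)*sin(3*u)/10 - exp(u)*cos(3*u)/10] = -exp(u)*cos(3*u) = f(u).
F(-1/2) = -exp(-1/2)*cos(3/2)/10 + 3*exp(-1/2)*sin(3/2)/10; F(-1) = 3*exp(-1)*sin(3)/10 - exp(-1)*cos(3)/10.
Integral = F(-1/2) - F(-1) = exp(-1)*cos(3)/10 - 3*exp(-1)*sin(3)/10 - exp(-1/2)*cos(3/2)/10 + 3*exp(-1/2)*sin(3/2)/10.

Antiderivative: F(u) = -3*exp(u)*sin(3*u)/10 - exp(u)*cos(3*u)/10; value = exp(-1)*cos(3)/10 - 3*exp(-1)*sin(3)/10 - exp(-1/2)*cos(3/2)/10 + 3*exp(-1/2)*sin(3/2)/10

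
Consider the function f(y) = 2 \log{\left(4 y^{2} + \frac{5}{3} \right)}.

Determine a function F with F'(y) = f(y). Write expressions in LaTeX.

An antiderivative is F(y) = 2 y \log{\left(4 y^{2} + \frac{5}{3} \right)} - 4 y + \frac{2 \sqrt{15} \operatorname{atan}{\left(\frac{2 \sqrt{15} y}{5} \right)}}{3}.

Recover f(y) by differentiating a candidate F(y); any mismatch rules it out.
Check: d/dy[2 y \log{\left(4 y^{2} + \frac{5}{3} \right)} - 4 y + \frac{2 \sqrt{15} \operatorname{atan}{\left(\frac{2 \sqrt{15} y}{5} \right)}}{3}] = 2 \log{\left(4 y^{2} + \frac{5}{3} \right)} = f(y).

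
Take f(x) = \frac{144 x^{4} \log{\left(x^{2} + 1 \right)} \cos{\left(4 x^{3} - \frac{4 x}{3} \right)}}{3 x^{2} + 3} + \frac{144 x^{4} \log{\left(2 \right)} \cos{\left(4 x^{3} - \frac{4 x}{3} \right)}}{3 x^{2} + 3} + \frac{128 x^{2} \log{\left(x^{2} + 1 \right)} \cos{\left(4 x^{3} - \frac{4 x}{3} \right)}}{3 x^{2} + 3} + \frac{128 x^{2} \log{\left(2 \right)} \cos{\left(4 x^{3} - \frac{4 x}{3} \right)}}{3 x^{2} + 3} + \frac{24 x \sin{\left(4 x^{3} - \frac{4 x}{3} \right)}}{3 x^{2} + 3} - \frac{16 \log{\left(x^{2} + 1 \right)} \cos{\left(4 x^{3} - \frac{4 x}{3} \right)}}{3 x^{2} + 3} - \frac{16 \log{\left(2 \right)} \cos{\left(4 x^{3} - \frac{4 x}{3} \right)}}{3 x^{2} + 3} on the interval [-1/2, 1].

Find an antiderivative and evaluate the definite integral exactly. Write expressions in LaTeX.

Antiderivative: F(x) = 4 \log{\left(x^{2} + 1 \right)} \sin{\left(4 x^{3} - \frac{4 x}{3} \right)} + 4 \log{\left(2 \right)} \sin{\left(4 x^{3} - \frac{4 x}{3} \right)}; value = - 4 \log{\left(\frac{5}{2} \right)} \sin{\left(\frac{1}{6} \right)} + 4 \log{\left(4 \right)} \sin{\left(\frac{8}{3} \right)}

f has the shape u'v + uv' for u = 4 \log{\left(2 x^{2} + 2 \right)} and v = \sin{\left(4 x^{3} - \frac{4 x}{3} \right)} — it is the derivative of the product u*v.
F(x) = 4 \log{\left(x^{2} + 1 \right)} \sin{\left(4 x^{3} - \frac{4 x}{3} \right)} + 4 \log{\left(2 \right)} \sin{\left(4 x^{3} - \frac{4 x}{3} \right)} is an antiderivative of f.
Check: d/dx[4 \log{\left(x^{2} + 1 \right)} \sin{\left(4 x^{3} - \frac{4 x}{3} \right)} + 4 \log{\left(2 \right)} \sin{\left(4 x^{3} - \frac{4 x}{3} \right)}] = \frac{144 x^{4} \log{\left(x^{2} + 1 \right)} \cos{\left(4 x^{3} - \frac{4 x}{3} \right)} + 144 x^{4} \log{\left(2 \right)} \cos{\left(4 x^{3} - \frac{4 x}{3} \right)} + 128 x^{2} \log{\left(x^{2} + 1 \right)} \cos{\left(4 x^{3} - \frac{4 x}{3} \right)} + 128 x^{2} \log{\left(2 \right)} \cos{\left(4 x^{3} - \frac{4 x}{3} \right)} + 24 x \sin{\left(4 x^{3} - \frac{4 x}{3} \right)} - 16 \log{\left(x^{2} + 1 \right)} \cos{\left(4 x^{3} - \frac{4 x}{3} \right)} - 16 \log{\left(2 \right)} \cos{\left(4 x^{3} - \frac{4 x}{3} \right)}}{3 x^{2} + 3}, which equals f(x).
F(1) = 8 \log{\left(2 \right)} \sin{\left(\frac{8}{3} \right)}; F(-1/2) = 4 \log{\left(\frac{5}{4} \right)} \sin{\left(\frac{1}{6} \right)} + 4 \log{\left(2 \right)} \sin{\left(\frac{1}{6} \right)}.
Integral = F(1) - F(-1/2) = - 4 \log{\left(\frac{5}{2} \right)} \sin{\left(\frac{1}{6} \right)} + 4 \log{\left(4 \right)} \sin{\left(\frac{8}{3} \right)}.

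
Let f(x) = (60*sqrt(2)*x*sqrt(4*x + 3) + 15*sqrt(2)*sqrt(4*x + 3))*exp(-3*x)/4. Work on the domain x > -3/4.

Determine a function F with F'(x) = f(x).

Recognize the product-rule pattern: f = u'v + uv' with u = -5*(2*x + 3/2)**(3/2), v = exp(-3*x), so integration by parts undoes it.
Check: d/dx[-5*(2*x + 3/2)**(3/2)*exp(-3*x)] = sqrt(2)*(60*x*sqrt(4*x + 3) + 15*sqrt(4*x + 3))*exp(-3*x)/4, which equals f(x).

An antiderivative is F(x) = -5*(2*x + 3/2)**(3/2)*exp(-3*x).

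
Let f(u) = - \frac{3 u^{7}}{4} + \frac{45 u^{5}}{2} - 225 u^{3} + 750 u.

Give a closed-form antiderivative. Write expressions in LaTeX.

An antiderivative is F(u) = - \frac{3 \left(5 - \frac{u^{2}}{2}\right)^{4}}{2}.

The substitution w = 5 - \frac{u^{2}}{2} works: f is exactly (dF/dw)*(dw/du) for that inner function.
Check: d/du[- \frac{3 \left(5 - \frac{u^{2}}{2}\right)^{4}}{2}] = - \frac{3 u^{7}}{4} + \frac{45 u^{5}}{2} - 225 u^{3} + 750 u = f(u).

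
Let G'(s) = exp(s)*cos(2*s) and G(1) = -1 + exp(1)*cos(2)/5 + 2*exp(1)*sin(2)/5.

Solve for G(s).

A first test for any G(s): its s-derivative must equal the given G'(s).
A general antiderivative is 2*exp(s)*sin(2*s)/5 + exp(s)*cos(2*s)/5 + C.
The condition gives C = -1 + exp(1)*cos(2)/5 + 2*exp(1)*sin(2)/5 - (exp(1)*cos(2)/5 + 2*exp(1)*sin(2)/5) = -1.
So G(s) = 2*exp(s)*sin(2*s)/5 + exp(s)*cos(2*s)/5 - 1.
Check: d/ds[2*exp(s)*sin(2*s)/5 + exp(s)*cos(2*s)/5 - 1] = exp(s)*cos(2*s) = G'(s).

G(s) = 2*exp(s)*sin(2*s)/5 + exp(s)*cos(2*s)/5 - 1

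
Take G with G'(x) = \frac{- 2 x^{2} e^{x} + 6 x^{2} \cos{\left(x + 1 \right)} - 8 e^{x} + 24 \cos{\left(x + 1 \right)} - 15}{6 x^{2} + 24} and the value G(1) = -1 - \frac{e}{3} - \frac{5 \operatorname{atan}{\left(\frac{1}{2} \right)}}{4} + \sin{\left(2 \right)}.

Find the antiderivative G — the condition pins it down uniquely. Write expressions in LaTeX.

G(x) = - \frac{e^{x}}{3} + \sin{\left(x + 1 \right)} - \frac{5 \operatorname{atan}{\left(\frac{x}{2} \right)}}{4} - 1

A candidate passes only if d/dx[G] lands on the given G'(x) exactly.
A general antiderivative is - \frac{e^{x}}{3} + \sin{\left(x + 1 \right)} - \frac{5 \operatorname{atan}{\left(\frac{x}{2} \right)}}{4} + C.
The condition gives C = -1 - \frac{e}{3} - \frac{5 \operatorname{atan}{\left(\frac{1}{2} \right)}}{4} + \sin{\left(2 \right)} - (- \frac{e}{3} - \frac{5 \operatorname{atan}{\left(\frac{1}{2} \right)}}{4} + \sin{\left(2 \right)}) = -1.
So G(x) = - \frac{e^{x}}{3} + \sin{\left(x + 1 \right)} - \frac{5 \operatorname{atan}{\left(\frac{x}{2} \right)}}{4} - 1.
Check: d/dx[- \frac{e^{x}}{3} + \sin{\left(x + 1 \right)} - \frac{5 \operatorname{atan}{\left(\frac{x}{2} \right)}}{4} - 1] = \frac{- 2 x^{2} e^{x} + 6 x^{2} \cos{\left(x + 1 \right)} - 8 e^{x} + 24 \cos{\left(x + 1 \right)} - 15}{6 x^{2} + 24} = G'(x).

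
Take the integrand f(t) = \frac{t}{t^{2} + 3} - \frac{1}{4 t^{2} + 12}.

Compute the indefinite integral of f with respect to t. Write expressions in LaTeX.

The integrand splits into summands that can be handled one at a time.
Check: d/dt[\frac{6 \log{\left(t^{2} + 3 \right)} - \sqrt{3} \operatorname{atan}{\left(\frac{\sqrt{3} t}{3} \right)}}{12}] = \frac{4 t - 1}{4 t^{2} + 12}, which equals f(t).

F(t) = \frac{6 \log{\left(t^{2} + 3 \right)} - \sqrt{3} \operatorname{atan}{\left(\frac{\sqrt{3} t}{3} \right)}}{12} + C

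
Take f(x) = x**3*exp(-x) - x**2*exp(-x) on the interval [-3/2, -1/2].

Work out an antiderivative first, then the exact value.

Antiderivative: F(x) = (-x**3 - 2*x**2 - 4*x - 4)*exp(-x); value = -7*exp(3/2)/8 - 19*exp(1/2)/8

Recognize the product-rule pattern: f = u'v + uv' with u = -x**3 - 2*x**2 - 4*x - 4, v = exp(-x), so integration by parts undoes it.
F(x) = (-x**3 - 2*x**2 - 4*x - 4)*exp(-x) is an antiderivative of f.
Check: d/dx[(-x**3 - 2*x**2 - 4*x - 4)*exp(-x)] = (x**3 - x**2)*exp(-x), which equals f(x).
F(-1/2) = -19*exp(1/2)/8; F(-3/2) = 7*exp(3/2)/8.
Integral = F(-1/2) - F(-3/2) = -7*exp(3/2)/8 - 19*exp(1/2)/8.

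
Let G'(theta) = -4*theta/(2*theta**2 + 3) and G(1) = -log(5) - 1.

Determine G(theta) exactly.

G(theta) = -log(2*theta**2 + 3) - 1

G'(theta) matches the chain-rule pattern g'(h)*h' with inner function h(theta) = 2*theta**2 + 3; substituting u = h(theta) collapses the integral.
A general antiderivative is -log(2*theta**2 + 3) + C.
The condition gives C = -log(5) - 1 - (-log(5)) = -1.
So G(theta) = -log(2*theta**2 + 3) - 1.
Check: d/dtheta[-log(2*theta**2 + 3) - 1] = -4*theta/(2*theta**2 + 3) = G'(theta).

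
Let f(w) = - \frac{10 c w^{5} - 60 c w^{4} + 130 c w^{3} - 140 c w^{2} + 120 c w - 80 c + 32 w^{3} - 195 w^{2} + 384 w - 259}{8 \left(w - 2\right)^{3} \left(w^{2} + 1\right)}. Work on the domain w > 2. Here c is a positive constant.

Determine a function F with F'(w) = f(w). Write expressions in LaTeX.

Since d/dw undoes antidifferentiation here, F'(w) = f(w) is required of F(w).
Check: d/dw[\frac{- 20 c w \left(w - 2\right)^{2} - 64 \left(w - 2\right)^{2} \operatorname{atan}{\left(w \right)} - 3}{16 \left(w - 2\right)^{2}}] = \frac{- 10 c w^{5} + 60 c w^{4} - 130 c w^{3} + 140 c w^{2} - 120 c w + 80 c - 32 w^{3} + 195 w^{2} - 384 w + 259}{8 w^{5} - 48 w^{4} + 104 w^{3} - 112 w^{2} + 96 w - 64}, which equals f(w).

An antiderivative is F(w) = \frac{- 20 c w \left(w - 2\right)^{2} - 64 \left(w - 2\right)^{2} \operatorname{atan}{\left(w \right)} - 3}{16 \left(w - 2\right)^{2}}.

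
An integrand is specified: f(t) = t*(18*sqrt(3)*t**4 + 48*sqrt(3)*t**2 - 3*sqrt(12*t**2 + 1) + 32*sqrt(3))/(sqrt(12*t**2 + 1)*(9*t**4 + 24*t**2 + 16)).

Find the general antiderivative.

Since d/dt undoes antidifferentiation here, F'(t) = f(t) is required of F(t).
Check: d/dt[(3*t**2*sqrt(12*t**2 + 1) + 4*sqrt(12*t**2 + 1) + sqrt(3))/(6*sqrt(3)*t**2 + 8*sqrt(3))] = (18*sqrt(3)*t**5 + 48*sqrt(3)*t**3 - 3*t*sqrt(12*t**2 + 1) + 32*sqrt(3)*t)/(9*t**4*sqrt(12*t**2 + 1) + 24*t**2*sqrt(12*t**2 + 1) + 16*sqrt(12*t**2 + 1)), which equals f(t).

F(t) = (3*t**2*sqrt(12*t**2 + 1) + 4*sqrt(12*t**2 + 1) + sqrt(3))/(6*sqrt(3)*t**2 + 8*sqrt(3)) + C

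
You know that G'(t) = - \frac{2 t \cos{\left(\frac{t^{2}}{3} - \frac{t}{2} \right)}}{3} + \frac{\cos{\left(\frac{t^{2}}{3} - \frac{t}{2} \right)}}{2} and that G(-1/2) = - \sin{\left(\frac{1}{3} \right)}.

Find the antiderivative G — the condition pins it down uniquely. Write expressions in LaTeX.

The substitution u = \frac{t^{2}}{3} - \frac{t}{2} works: G'(t) is exactly (dG/du)*(du/dt) for that inner function.
A general antiderivative is - \sin{\left(\frac{t^{2}}{3} - \frac{t}{2} \right)} + C.
The condition gives C = - \sin{\left(\frac{1}{3} \right)} - (- \sin{\left(\frac{1}{3} \right)}) = 0.
So G(t) = - \sin{\left(\frac{t^{2}}{3} - \frac{t}{2} \right)}.
Check: d/dt[- \sin{\left(\frac{t^{2}}{3} - \frac{t}{2} \right)}] = - \frac{2 t \cos{\left(\frac{t^{2}}{3} - \frac{t}{2} \right)}}{3} + \frac{\cos{\left(\frac{t^{2}}{3} - \frac{t}{2} \right)}}{2} = G'(t).

G(t) = - \sin{\left(\frac{t^{2}}{3} - \frac{t}{2} \right)}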